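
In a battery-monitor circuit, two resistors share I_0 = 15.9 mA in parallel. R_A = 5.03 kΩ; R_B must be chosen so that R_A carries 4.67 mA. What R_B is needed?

R_B ≈ 2.09 kΩ

Two-branch current divider: I_A = I_0 · R_B/(R_A + R_B).
With f = 0.2937, R_B = R_A · f/(1−f) = 5.03 × 0.4159 = 2.092 kΩ.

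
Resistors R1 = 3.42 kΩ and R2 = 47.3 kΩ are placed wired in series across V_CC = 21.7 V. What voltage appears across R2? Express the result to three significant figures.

V ≈ 20.2 V

ΣR = 3.42 + 47.3 = 50.72 kΩ.
Voltage divider: V = V_CC · (47.30 / 50.72) = 21.7 × 0.9326 = 20.24 V.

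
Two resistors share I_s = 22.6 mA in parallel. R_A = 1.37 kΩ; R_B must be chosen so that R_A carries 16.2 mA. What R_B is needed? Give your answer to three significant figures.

R_B ≈ 3.47 kΩ

Two-branch current divider: I_A = I_s · R_B/(R_A + R_B).
With f = 0.7168, R_B = R_A · f/(1−f) = 1.37 × 2.531 = 3.468 kΩ.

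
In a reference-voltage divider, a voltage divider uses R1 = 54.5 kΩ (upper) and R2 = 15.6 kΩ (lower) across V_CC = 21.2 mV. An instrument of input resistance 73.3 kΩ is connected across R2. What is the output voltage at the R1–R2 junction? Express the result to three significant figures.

V_out ≈ 4.05 mV

R2 ‖ R_L = (15.6 × 73.3)/(15.6 + 73.3) = 12.86 kΩ.
Voltage divider with the loaded lower leg: V_out = 21.2 × 12.86/(54.5 + 12.86) = 21.2 × 0.1909 = 4.048 mV.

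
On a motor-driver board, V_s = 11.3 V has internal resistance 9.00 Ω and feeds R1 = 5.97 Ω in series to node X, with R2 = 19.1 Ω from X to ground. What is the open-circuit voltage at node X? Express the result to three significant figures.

R1' = 9.00 + 5.97 = 14.97 Ω (source resistance + R1).
Open-circuit (no load on X): V_th = V_s · R2/(R1' + R2) = 11.3 × 19.1/(14.97 + 19.1) = 6.335 V.

V_th ≈ 6.33 V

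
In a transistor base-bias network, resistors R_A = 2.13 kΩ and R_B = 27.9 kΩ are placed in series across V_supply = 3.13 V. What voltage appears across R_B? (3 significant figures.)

V ≈ 2.91 V

Total series resistance ΣR = 2.13 + 27.9 = 30.03 kΩ.
Voltage divider: V = V_supply · (27.90 / 30.03) = 3.13 × 0.9291 = 2.908 V.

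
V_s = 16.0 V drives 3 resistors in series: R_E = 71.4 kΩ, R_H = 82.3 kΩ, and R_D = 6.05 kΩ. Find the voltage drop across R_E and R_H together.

V ≈ 15.4 V

Series total: ΣR = 71.4 + 82.3 + 6.05 = 159.8 kΩ.
R_{R_E..R_H} = 71.4 + 82.3 = 153.7 kΩ.
V = V_s · R/ΣR = 16.0 × 0.9621 = 15.39 V.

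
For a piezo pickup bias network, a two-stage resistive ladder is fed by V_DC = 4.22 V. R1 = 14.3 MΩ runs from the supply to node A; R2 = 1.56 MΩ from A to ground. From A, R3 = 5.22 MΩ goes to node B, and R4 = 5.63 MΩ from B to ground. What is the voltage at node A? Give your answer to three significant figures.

The second stage (R3 + R4 = 10.85 MΩ) loads node A in parallel with R2.
Effective lower resistance at A: R2 ‖ 10.85 = 1.364 MΩ.
V_A = 4.22 × 1.364/(14.3 + 1.364) = 0.3674 V.

V_A ≈ 0.367 V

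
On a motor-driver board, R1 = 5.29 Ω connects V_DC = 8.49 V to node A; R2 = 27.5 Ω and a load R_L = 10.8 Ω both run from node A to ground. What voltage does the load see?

First combine the lower leg with the load: R2 ‖ R_L = 7.755 Ω.
Then V_out = V_DC · R2'/(R1 + R2') = 8.49 × 7.755/13.04 = 5.047 V.

V_out ≈ 5.05 V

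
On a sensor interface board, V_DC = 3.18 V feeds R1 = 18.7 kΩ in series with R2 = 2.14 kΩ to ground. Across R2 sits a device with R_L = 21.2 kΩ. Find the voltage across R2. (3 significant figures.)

The load sits in parallel with R2, giving an effective lower resistance R2' = R2·R_L/(R2+R_L) = 1.944 kΩ.
Voltage divider with the loaded lower leg: V_out = 3.18 × 1.944/(18.7 + 1.944) = 3.18 × 0.09416 = 0.2994 V.

V_out ≈ 0.299 V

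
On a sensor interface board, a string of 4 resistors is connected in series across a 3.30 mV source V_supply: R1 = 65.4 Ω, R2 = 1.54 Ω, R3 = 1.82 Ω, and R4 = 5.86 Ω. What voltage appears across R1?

V ≈ 2.89 mV

Total series resistance ΣR = 65.4 + 1.54 + 1.82 + 5.86 = 74.62 Ω.
Voltage divider: V = V_supply · (65.40 / 74.62) = 3.30 × 0.8764 = 2.892 mV.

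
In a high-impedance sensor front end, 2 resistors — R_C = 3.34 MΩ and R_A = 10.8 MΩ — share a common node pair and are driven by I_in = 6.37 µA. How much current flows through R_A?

With just two branches, the current splits inversely with resistance.
So I = 6.37 × 3.34/14.14 = 1.505 µA.

I ≈ 1.50 µA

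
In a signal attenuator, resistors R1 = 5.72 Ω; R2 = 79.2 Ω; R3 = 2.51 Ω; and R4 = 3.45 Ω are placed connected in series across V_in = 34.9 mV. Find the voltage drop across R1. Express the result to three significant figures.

V ≈ 2.20 mV

Total series resistance ΣR = 5.72 + 79.2 + 2.51 + 3.45 = 90.88 Ω.
Voltage divider: V = V_in · (5.720 / 90.88) = 34.9 × 0.06294 = 2.197 mV.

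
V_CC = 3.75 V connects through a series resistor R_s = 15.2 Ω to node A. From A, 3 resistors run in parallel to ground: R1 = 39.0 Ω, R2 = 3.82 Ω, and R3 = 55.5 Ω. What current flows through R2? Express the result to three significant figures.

I ≈ 0.174 A

Parallel bank: R_p = 1/(1/39.0 + 1/3.82 + 1/55.5) = 3.274 Ω.
V_A by voltage divider: V_A = 3.75 × 3.274/(15.2 + 3.274) = 0.6646 V.
Branch current I = V_A/R2 = 0.6646/3.82 = 0.1740 A.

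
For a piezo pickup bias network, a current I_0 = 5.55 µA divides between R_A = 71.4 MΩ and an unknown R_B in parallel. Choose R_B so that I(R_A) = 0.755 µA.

Two-branch current divider: I_A = I_0 · R_B/(R_A + R_B).
0.755/5.55 = R_B/(R_A + R_B) → R_B = R_A · (0.1360)/(1 − 0.1360) = 71.4 × 0.1575 = 11.24 MΩ.

R_B ≈ 11.2 MΩ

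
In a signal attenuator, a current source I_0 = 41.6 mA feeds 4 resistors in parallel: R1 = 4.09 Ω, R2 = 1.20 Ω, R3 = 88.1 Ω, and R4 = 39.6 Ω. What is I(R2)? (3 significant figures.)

ΣG = 1/4.09 + 1/1.20 + 1/88.1 + 1/39.6 = 1.114.
R2 takes the fraction G_k/ΣG = 0.8333/1.114 = 0.7478, so I = 41.6 × 0.7478 = 31.11 mA.

I ≈ 31.1 mA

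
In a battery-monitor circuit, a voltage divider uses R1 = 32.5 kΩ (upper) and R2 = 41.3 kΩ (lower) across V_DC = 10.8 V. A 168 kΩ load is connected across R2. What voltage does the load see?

R2 ‖ R_L = (41.3 × 168)/(41.3 + 168) = 33.15 kΩ.
Then V_out = V_DC · R2'/(R1 + R2') = 10.8 × 33.15/65.65 = 5.454 V.

V_out ≈ 5.45 V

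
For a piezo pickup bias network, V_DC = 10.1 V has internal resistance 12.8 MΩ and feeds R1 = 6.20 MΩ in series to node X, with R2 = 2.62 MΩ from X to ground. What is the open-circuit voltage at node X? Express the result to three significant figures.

R1' = 12.8 + 6.20 = 19.00 MΩ (source resistance + R1).
With X open, the divider is unloaded: V_th = 10.1 × 2.62/21.62 = 1.224 V.

V_th ≈ 1.22 V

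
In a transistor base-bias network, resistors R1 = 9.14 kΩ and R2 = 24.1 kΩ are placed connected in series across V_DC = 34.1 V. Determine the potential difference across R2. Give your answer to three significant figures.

ΣR = 9.14 + 24.1 = 33.24 kΩ.
V = V_DC · R/ΣR = 34.1 × 0.7250 = 24.72 V.

V ≈ 24.7 V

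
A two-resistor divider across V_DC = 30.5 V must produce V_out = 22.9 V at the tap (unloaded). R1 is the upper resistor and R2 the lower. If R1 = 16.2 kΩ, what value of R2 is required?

R2 ≈ 48.8 kΩ

The divider ratio is R2/(R1+R2) = 22.9/30.5 = 0.7508.
Rearranging, R2 = R1·k/(1−k) = 16.2 × 3.013 = 48.81 kΩ.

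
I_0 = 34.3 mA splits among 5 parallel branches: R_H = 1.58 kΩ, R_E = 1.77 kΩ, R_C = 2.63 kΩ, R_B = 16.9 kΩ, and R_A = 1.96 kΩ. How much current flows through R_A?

ΣG = 1/1.58 + 1/1.77 + 1/2.63 + 1/16.9 + 1/1.96 = 2.147.
R_A takes the fraction G_k/ΣG = 0.5102/2.147 = 0.2376, so I = 34.3 × 0.2376 = 8.149 mA.

I ≈ 8.15 mA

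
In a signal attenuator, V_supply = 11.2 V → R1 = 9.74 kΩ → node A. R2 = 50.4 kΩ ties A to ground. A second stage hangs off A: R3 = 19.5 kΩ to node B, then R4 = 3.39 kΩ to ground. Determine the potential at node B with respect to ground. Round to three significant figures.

V_B ≈ 1.02 V

The second stage (R3 + R4 = 22.89 kΩ) loads node A in parallel with R2.
Effective lower resistance at A: R2 ‖ 22.89 = 15.74 kΩ.
First divider: V_A = V_supply · 15.74/(9.74 + 15.74) = 6.919 V.
V_B = V_A × 0.1481 = 1.025 V.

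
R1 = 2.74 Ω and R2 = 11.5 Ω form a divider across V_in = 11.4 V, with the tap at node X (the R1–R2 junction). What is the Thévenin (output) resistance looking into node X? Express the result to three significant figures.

R_th ≈ 2.21 Ω

Looking into X with the source shorted: R_th = R1·R2/(R1+R2) = 2.740 × 11.5/14.24 = 2.213 Ω.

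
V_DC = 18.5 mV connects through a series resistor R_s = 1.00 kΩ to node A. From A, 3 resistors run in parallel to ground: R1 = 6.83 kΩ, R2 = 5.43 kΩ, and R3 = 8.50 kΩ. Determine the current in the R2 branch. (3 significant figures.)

Combine the parallel branches: R_p = (1/6.83 + 1/5.43 + 1/8.50)⁻¹ = 2.231 kΩ.
Node voltage V_A = V_DC · R_p/(R_s + R_p) = 18.5 × 0.6905 = 12.77 mV.
Branch current I = V_A/R2 = 12.77/5.43 = 2.353 µA.

I ≈ 2.35 µA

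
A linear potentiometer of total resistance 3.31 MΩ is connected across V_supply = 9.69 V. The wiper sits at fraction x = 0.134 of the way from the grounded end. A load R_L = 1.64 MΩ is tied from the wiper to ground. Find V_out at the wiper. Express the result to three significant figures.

V_out ≈ 1.05 V

Lower segment x·R_p = 0.4435 MΩ; upper segment (1−x)·R_p = 2.866 MΩ.
Lower segment in parallel with the load: 0.4435 ‖ 1.64 = 0.3491 MΩ.
Loaded-divider output: V_out = 9.69 × 0.1086 = 1.052 V.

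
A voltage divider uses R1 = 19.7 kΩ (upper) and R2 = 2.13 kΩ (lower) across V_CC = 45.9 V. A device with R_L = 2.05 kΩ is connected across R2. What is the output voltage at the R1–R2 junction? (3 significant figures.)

The load sits in parallel with R2, giving an effective lower resistance R2' = R2·R_L/(R2+R_L) = 1.045 kΩ.
Now apply the divider: V_out = 45.9 × 0.05036 = 2.311 V.
(Unloaded it would be 4.48 V; the load pulls it down.)

V_out ≈ 2.31 V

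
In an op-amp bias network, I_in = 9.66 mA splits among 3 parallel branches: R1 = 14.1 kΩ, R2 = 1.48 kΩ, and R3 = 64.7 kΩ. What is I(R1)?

I ≈ 0.899 mA

Conductances: ΣG = 1/14.1 + 1/1.48 + 1/64.7 = 0.7621 (1/kΩ).
R1 takes the fraction G_k/ΣG = 0.07092/0.7621 = 0.09307, so I = 9.66 × 0.09307 = 0.8990 mA.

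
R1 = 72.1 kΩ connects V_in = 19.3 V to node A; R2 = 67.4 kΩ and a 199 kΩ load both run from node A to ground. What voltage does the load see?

V_out ≈ 7.94 V

The load sits in parallel with R2, giving an effective lower resistance R2' = R2·R_L/(R2+R_L) = 50.35 kΩ.
Voltage divider with the loaded lower leg: V_out = 19.3 × 50.35/(72.1 + 50.35) = 19.3 × 0.4112 = 7.936 V.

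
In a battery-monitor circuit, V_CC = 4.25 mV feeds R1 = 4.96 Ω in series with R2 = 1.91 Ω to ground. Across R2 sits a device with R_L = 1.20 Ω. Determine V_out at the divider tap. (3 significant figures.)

R2 ‖ R_L = (1.91 × 1.20)/(1.91 + 1.20) = 0.7370 Ω.
Now apply the divider: V_out = 4.25 × 0.1294 = 0.5498 mV.

V_out ≈ 0.550 mV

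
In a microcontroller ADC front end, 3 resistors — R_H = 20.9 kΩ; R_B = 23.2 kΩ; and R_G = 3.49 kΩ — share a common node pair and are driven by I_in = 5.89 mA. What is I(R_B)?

I ≈ 0.673 mA

Total conductance ΣG = 1/20.9 + 1/23.2 + 1/3.49 = 0.3775 (units of 1/kΩ).
R_B takes the fraction G_k/ΣG = 0.04310/0.3775 = 0.1142, so I = 5.89 × 0.1142 = 0.6726 mA.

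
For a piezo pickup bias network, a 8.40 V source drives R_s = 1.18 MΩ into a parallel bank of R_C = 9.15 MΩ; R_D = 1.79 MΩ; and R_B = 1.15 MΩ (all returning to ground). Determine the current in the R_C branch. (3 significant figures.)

I ≈ 0.326 µA

Equivalent of the parallel group: R_p = 0.6504 MΩ.
V_A = 8.40 × 0.6504/1.830 = 2.985 V.
I(R_C) = V_A / R_C = 2.985/9.15 = 0.3262 µA.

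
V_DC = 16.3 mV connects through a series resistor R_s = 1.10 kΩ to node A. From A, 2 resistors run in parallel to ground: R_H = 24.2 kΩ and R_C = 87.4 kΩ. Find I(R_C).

I ≈ 0.176 µA

Equivalent of the parallel group: R_p = 18.95 kΩ.
V_A by voltage divider: V_A = 16.3 × 18.95/(1.10 + 18.95) = 15.41 mV.
Branch current I = V_A/R_C = 15.41/87.4 = 0.1763 µA.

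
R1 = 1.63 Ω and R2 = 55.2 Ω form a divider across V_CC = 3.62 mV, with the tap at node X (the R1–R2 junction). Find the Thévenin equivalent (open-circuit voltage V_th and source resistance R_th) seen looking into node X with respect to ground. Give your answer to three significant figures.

V_th ≈ 3.52 mV, R_th ≈ 1.58 Ω

With X open, the divider is unloaded: V_th = 3.62 × 55.2/56.83 = 3.516 mV.
Looking into X with the source shorted: R_th = R1·R2/(R1+R2) = 1.630 × 55.2/56.83 = 1.583 Ω.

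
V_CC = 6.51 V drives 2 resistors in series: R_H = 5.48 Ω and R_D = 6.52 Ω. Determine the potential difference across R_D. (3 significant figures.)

Total series resistance ΣR = 5.48 + 6.52 = 12.00 Ω.
By the voltage-divider rule, V = 6.51 × 6.520/12.00 = 3.537 V.

V ≈ 3.54 V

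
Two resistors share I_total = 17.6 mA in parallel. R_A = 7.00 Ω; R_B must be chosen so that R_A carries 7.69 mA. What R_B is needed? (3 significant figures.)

R_B ≈ 5.43 Ω

The fraction through R_A equals R_B/(R_A+R_B).
7.69/17.6 = R_B/(R_A + R_B) → R_B = R_A · (0.4369)/(1 − 0.4369) = 7.00 × 0.7760 = 5.432 Ω.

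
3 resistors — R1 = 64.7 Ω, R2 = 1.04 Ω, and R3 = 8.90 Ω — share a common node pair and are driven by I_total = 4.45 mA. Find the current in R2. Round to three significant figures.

ΣG = 1/64.7 + 1/1.04 + 1/8.90 = 1.089.
Current divider: I(R2) = I_total · G_k/ΣG = 4.45 × (0.9615/1.089) = 4.45 × 0.8827 = 3.928 mA.

I ≈ 3.93 mA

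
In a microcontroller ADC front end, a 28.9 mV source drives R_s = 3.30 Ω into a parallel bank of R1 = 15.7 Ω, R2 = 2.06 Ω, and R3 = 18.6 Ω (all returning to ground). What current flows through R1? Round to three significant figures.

I ≈ 0.616 mA

Equivalent of the parallel group: R_p = 1.659 Ω.
V_A by voltage divider: V_A = 28.9 × 1.659/(3.30 + 1.659) = 9.667 mV.
Branch current I = V_A/R1 = 9.667/15.7 = 0.6157 mA.
(Check via current divider: I_total = 5.828 mA; share G_k/ΣG = 0.1056 → same result.)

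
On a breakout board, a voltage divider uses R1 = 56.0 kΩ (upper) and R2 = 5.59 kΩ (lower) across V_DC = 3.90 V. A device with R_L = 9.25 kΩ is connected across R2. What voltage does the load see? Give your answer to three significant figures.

First combine the lower leg with the load: R2 ‖ R_L = 3.484 kΩ.
Voltage divider with the loaded lower leg: V_out = 3.90 × 3.484/(56.0 + 3.484) = 3.90 × 0.05858 = 0.2284 V.
(Unloaded it would be 0.354 V; the load pulls it down.)

V_out ≈ 0.228 V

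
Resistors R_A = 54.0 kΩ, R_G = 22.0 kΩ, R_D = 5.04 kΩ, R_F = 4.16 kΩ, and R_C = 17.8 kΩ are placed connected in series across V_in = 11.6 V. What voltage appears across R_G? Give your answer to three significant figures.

V ≈ 2.48 V

ΣR = 54.0 + 22.0 + 5.04 + 4.16 + 17.8 = 103.0 kΩ.
V = V_in · R/ΣR = 11.6 × 0.2136 = 2.478 V.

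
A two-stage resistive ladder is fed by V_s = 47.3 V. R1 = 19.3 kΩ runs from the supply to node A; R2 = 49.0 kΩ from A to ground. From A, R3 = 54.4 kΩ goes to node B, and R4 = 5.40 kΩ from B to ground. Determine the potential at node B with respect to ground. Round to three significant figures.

The second stage (R3 + R4 = 59.80 kΩ) loads node A in parallel with R2.
R2 ‖ (R3+R4) = 26.93 kΩ.
V_A = 47.3 × 26.93/(19.3 + 26.93) = 27.55 V.
V_B = V_A × 0.09030 = 2.488 V.

V_B ≈ 2.49 V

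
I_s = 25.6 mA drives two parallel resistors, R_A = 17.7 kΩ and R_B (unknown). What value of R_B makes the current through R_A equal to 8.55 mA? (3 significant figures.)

R_B ≈ 8.88 kΩ

In a two-way split, I_A/I_s = R_B/(R_A + R_B).
8.55/25.6 = R_B/(R_A + R_B) → R_B = R_A · (0.3340)/(1 − 0.3340) = 17.7 × 0.5015 = 8.876 kΩ.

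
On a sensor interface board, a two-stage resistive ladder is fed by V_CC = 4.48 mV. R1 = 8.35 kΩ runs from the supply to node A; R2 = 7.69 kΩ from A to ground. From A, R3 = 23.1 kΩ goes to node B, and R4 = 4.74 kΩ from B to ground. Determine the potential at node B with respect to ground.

The second stage (R3 + R4 = 27.84 kΩ) loads node A in parallel with R2.
R2 ‖ (R3+R4) = 6.026 kΩ.
V_A = 4.48 × 6.026/(8.35 + 6.026) = 1.878 mV.
Then the unloaded second divider: V_B = V_A × R4/(R3+R4) = 1.878 × 0.1703 = 0.3197 mV.

V_B ≈ 0.320 mV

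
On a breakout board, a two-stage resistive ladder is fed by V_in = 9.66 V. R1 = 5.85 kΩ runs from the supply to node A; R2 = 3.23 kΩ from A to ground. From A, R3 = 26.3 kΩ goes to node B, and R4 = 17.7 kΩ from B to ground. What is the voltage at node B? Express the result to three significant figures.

V_B ≈ 1.32 V

Node A sees R2 in parallel with the series input of stage 2, R3 + R4 = 44.00 kΩ.
R2 ‖ (R3+R4) = 3.009 kΩ.
V_A = 9.66 × 3.009/(5.85 + 3.009) = 3.281 V.
Then the unloaded second divider: V_B = V_A × R4/(R3+R4) = 3.281 × 0.4023 = 1.320 V.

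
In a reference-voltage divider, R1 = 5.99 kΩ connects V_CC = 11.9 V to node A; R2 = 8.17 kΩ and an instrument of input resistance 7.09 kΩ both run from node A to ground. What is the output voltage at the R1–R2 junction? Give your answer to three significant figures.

R2 ‖ R_L = (8.17 × 7.09)/(8.17 + 7.09) = 3.796 kΩ.
Voltage divider with the loaded lower leg: V_out = 11.9 × 3.796/(5.99 + 3.796) = 11.9 × 0.3879 = 4.616 V.
(Unloaded it would be 6.87 V; the load pulls it down.)

V_out ≈ 4.62 V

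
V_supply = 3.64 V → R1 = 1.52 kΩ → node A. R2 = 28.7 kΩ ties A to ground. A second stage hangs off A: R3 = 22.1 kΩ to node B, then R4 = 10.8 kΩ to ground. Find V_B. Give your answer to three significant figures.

The second stage (R3 + R4 = 32.90 kΩ) loads node A in parallel with R2.
Effective lower resistance at A: R2 ‖ 32.90 = 15.33 kΩ.
V_A = 3.64 × 15.33/(1.52 + 15.33) = 3.312 V.
Stage 2 is unloaded, so V_B = V_A · R4/(R3+R4) = 3.312 × 10.8/32.90 = 1.087 V.

V_B ≈ 1.09 V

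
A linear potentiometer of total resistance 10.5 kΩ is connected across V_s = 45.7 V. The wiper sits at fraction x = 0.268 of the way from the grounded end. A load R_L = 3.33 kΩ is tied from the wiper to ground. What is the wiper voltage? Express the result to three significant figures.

V_out ≈ 7.57 V

The pot divides into 7.686 kΩ above the wiper and 2.814 kΩ below.
R_L loads the lower segment: effective lower R = 1.525 kΩ.
Loaded-divider output: V_out = 45.7 × 0.1656 = 7.567 V.
(Unloaded: V_out = x·V_s = 12.2 V.)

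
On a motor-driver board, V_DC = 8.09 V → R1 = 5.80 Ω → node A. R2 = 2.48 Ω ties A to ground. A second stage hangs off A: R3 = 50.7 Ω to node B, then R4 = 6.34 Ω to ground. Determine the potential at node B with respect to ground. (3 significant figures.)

V_B ≈ 0.261 V

The second stage (R3 + R4 = 57.04 Ω) loads node A in parallel with R2.
Effective lower resistance at A: R2 ‖ 57.04 = 2.377 Ω.
First divider: V_A = V_DC · 2.377/(5.80 + 2.377) = 2.351 V.
V_B = V_A × 0.1112 = 0.2614 V.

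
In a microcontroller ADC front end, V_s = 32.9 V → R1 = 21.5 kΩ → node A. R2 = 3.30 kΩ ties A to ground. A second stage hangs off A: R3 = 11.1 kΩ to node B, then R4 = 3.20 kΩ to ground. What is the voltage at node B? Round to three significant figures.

V_B ≈ 0.816 V

The second stage (R3 + R4 = 14.30 kΩ) loads node A in parallel with R2.
R2 ‖ (R3+R4) = 2.681 kΩ.
V_A = 32.9 × 2.681/(21.5 + 2.681) = 3.648 V.
V_B = V_A × 0.2238 = 0.8163 V.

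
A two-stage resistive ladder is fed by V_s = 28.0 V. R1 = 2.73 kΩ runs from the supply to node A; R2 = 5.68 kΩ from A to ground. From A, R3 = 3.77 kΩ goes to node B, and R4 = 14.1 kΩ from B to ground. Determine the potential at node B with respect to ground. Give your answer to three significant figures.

The second stage (R3 + R4 = 17.87 kΩ) loads node A in parallel with R2.
Effective lower resistance at A: R2 ‖ 17.87 = 4.310 kΩ.
First divider: V_A = V_s · 4.310/(2.73 + 4.310) = 17.14 V.
Then the unloaded second divider: V_B = V_A × R4/(R3+R4) = 17.14 × 0.7890 = 13.53 V.

V_B ≈ 13.5 V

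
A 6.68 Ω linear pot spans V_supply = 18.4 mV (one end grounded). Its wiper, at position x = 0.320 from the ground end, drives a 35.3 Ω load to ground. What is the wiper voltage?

Lower segment x·R_p = 2.138 Ω; upper segment (1−x)·R_p = 4.542 Ω.
R_L loads the lower segment: effective lower R = 2.016 Ω.
Then V_out = V_supply · 2.016/(4.542 + 2.016) = 5.655 mV.

V_out ≈ 5.66 mV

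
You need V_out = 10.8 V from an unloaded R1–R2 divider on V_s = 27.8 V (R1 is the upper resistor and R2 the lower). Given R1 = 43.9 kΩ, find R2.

The divider ratio is R2/(R1+R2) = 10.8/27.8 = 0.3885.
So R2 = R1 · V_out/(V_s − V_out) = 43.9 × 10.8/(27.8 − 10.8) = 43.9 × 0.6353 = 27.89 kΩ.

R2 ≈ 27.9 kΩ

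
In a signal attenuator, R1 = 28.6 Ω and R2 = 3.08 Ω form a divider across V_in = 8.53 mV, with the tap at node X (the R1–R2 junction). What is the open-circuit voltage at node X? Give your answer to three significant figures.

With X open, the divider is unloaded: V_th = 8.53 × 3.08/31.68 = 0.8293 mV.

V_th ≈ 0.829 mV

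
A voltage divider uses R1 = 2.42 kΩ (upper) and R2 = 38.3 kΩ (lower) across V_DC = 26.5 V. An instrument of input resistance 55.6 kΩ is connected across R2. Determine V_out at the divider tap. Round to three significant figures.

First combine the lower leg with the load: R2 ‖ R_L = 22.68 kΩ.
Then V_out = V_DC · R2'/(R1 + R2') = 26.5 × 22.68/25.10 = 23.94 V.

V_out ≈ 23.9 V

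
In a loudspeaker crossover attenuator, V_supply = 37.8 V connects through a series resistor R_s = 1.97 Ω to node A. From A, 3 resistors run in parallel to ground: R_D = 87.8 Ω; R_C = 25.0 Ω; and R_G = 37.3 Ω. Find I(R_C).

I ≈ 1.31 A

Parallel bank: R_p = 1/(1/87.8 + 1/25.0 + 1/37.3) = 12.79 Ω.
Node voltage V_A = V_supply · R_p/(R_s + R_p) = 37.8 × 0.8665 = 32.75 V.
I(R_C) = V_A / R_C = 32.75/25.0 = 1.310 A.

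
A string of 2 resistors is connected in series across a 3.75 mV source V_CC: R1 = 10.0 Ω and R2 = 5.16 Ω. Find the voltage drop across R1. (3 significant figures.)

ΣR = 10.0 + 5.16 = 15.16 Ω.
V = V_CC · R/ΣR = 3.75 × 0.6596 = 2.474 mV.

V ≈ 2.47 mV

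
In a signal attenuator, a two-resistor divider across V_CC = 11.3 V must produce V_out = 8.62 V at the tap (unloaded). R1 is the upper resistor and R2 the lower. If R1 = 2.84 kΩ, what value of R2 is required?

Required fraction k = V_out/V_CC = 0.7628.
R2 = R1 · 0.7628/(1 − 0.7628) = 9.135 kΩ.

R2 ≈ 9.13 kΩ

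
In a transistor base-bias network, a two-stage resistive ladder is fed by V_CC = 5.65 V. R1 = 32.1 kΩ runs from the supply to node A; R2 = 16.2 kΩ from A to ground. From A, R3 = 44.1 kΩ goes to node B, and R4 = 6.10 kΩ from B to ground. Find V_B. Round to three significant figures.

The second stage (R3 + R4 = 50.20 kΩ) loads node A in parallel with R2.
R2 ‖ (R3+R4) = 12.25 kΩ.
First divider: V_A = V_CC · 12.25/(32.1 + 12.25) = 1.560 V.
V_B = V_A × 0.1215 = 0.1896 V.

V_B ≈ 0.190 V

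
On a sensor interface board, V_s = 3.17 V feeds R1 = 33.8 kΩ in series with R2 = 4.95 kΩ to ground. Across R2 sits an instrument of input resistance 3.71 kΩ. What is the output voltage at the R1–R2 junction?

R2 ‖ R_L = (4.95 × 3.71)/(4.95 + 3.71) = 2.121 kΩ.
Then V_out = V_s · R2'/(R1 + R2') = 3.17 × 2.121/35.92 = 0.1871 V.

V_out ≈ 0.187 V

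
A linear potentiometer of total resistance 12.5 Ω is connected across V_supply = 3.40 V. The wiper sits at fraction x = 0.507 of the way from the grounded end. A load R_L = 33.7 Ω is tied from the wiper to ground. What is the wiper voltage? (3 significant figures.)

V_out ≈ 1.58 V

The pot divides into 6.162 Ω above the wiper and 6.338 Ω below.
R_L loads the lower segment: effective lower R = 5.334 Ω.
Loaded-divider output: V_out = 3.40 × 0.4640 = 1.578 V.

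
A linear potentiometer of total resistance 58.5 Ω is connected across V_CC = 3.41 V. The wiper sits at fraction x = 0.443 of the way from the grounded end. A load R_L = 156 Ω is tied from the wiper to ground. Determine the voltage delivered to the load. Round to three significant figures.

V_out ≈ 1.38 V

Lower segment x·R_p = 25.92 Ω; upper segment (1−x)·R_p = 32.58 Ω.
(x·R_p) ‖ R_L = 22.22 Ω.
Then V_out = V_CC · 22.22/(32.58 + 22.22) = 1.383 V.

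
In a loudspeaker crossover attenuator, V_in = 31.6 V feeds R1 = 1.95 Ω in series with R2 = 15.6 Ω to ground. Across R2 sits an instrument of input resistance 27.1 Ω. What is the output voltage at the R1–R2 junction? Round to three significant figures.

The load sits in parallel with R2, giving an effective lower resistance R2' = R2·R_L/(R2+R_L) = 9.901 Ω.
Then V_out = V_in · R2'/(R1 + R2') = 31.6 × 9.901/11.85 = 26.40 V.

V_out ≈ 26.4 V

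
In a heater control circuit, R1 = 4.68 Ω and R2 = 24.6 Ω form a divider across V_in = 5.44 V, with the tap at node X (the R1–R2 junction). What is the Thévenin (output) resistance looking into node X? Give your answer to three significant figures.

With V_in suppressed (replaced by a short), R_th = R1 ‖ R2 = (4.680 × 24.6)/(4.680 + 24.6) = 3.932 Ω.

R_th ≈ 3.93 Ω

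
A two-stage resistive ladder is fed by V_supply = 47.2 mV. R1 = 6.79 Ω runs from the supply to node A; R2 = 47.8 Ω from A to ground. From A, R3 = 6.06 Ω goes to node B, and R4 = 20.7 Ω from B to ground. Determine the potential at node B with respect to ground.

Node A sees R2 in parallel with the series input of stage 2, R3 + R4 = 26.76 Ω.
Effective lower resistance at A: R2 ‖ 26.76 = 17.16 Ω.
So V_A = 47.2 × 0.7164 = 33.82 mV.
V_B = V_A × 0.7735 = 26.16 mV.

V_B ≈ 26.2 mV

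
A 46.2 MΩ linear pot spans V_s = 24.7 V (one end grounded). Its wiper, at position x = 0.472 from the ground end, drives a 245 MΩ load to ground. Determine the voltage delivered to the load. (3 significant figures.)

V_out ≈ 11.1 V

Lower segment x·R_p = 21.81 MΩ; upper segment (1−x)·R_p = 24.39 MΩ.
(x·R_p) ‖ R_L = 20.02 MΩ.
Then V_out = V_s · 20.02/(24.39 + 20.02) = 11.14 V.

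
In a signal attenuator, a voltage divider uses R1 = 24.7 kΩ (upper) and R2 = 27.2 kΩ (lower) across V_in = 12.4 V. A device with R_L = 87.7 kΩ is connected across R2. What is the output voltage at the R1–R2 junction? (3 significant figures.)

V_out ≈ 5.66 V

R2 ‖ R_L = (27.2 × 87.7)/(27.2 + 87.7) = 20.76 kΩ.
Now apply the divider: V_out = 12.4 × 0.4567 = 5.663 V.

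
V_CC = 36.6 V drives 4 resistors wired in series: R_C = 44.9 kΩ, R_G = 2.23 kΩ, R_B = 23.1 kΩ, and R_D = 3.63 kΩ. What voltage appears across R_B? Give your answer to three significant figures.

Total series resistance ΣR = 44.9 + 2.23 + 23.1 + 3.63 = 73.86 kΩ.
By the voltage-divider rule, V = 36.6 × 23.10/73.86 = 11.45 V.

V ≈ 11.4 V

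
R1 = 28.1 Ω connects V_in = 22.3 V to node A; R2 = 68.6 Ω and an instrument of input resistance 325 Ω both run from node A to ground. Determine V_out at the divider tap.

R2 ‖ R_L = (68.6 × 325)/(68.6 + 325) = 56.64 Ω.
Voltage divider with the loaded lower leg: V_out = 22.3 × 56.64/(28.1 + 56.64) = 22.3 × 0.6684 = 14.91 V.

V_out ≈ 14.9 V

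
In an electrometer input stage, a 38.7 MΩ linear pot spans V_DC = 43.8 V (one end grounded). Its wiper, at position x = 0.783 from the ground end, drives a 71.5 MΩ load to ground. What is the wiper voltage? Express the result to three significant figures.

Lower segment x·R_p = 30.30 MΩ; upper segment (1−x)·R_p = 8.398 MΩ.
Lower segment in parallel with the load: 30.30 ‖ 71.5 = 21.28 MΩ.
Then V_out = V_DC · 21.28/(8.398 + 21.28) = 31.41 V.

V_out ≈ 31.4 V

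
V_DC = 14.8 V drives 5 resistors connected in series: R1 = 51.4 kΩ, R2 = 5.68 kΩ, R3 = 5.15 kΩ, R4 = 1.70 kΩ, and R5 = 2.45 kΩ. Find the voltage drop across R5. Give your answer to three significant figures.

ΣR = 51.4 + 5.68 + 5.15 + 1.70 + 2.45 = 66.38 kΩ.
Voltage divider: V = V_DC · (2.450 / 66.38) = 14.8 × 0.03691 = 0.5462 V.

V ≈ 0.546 V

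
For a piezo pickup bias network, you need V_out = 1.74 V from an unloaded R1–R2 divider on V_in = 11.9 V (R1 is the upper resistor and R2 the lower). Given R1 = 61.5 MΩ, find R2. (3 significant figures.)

V_out/V_in = R2/(R1+R2) = 0.1462.
So R2 = R1 · V_out/(V_in − V_out) = 61.5 × 1.74/(11.9 − 1.74) = 61.5 × 0.1713 = 10.53 MΩ.

R2 ≈ 10.5 MΩ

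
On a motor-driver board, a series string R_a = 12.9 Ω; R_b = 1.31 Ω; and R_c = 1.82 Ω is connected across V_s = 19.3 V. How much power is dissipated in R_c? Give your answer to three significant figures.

P ≈ 2.64 W

The common current is I = 19.3/16.03 = 1.204 A.
P = I²R = 1.450 × 1.82 = 2.638 W.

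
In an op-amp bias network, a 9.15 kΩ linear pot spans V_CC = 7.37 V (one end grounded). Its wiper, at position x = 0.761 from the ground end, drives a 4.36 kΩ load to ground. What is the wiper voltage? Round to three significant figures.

V_out ≈ 4.06 V

The pot divides into 2.187 kΩ above the wiper and 6.963 kΩ below.
(x·R_p) ‖ R_L = 2.681 kΩ.
V_out = 7.37 × 2.681/(2.187 + 2.681) = 4.059 V.
(Unloaded: V_out = x·V_CC = 5.61 V.)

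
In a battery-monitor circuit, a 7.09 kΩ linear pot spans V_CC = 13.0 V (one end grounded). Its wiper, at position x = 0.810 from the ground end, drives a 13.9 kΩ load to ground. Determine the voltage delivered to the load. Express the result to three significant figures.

Lower segment x·R_p = 5.743 kΩ; upper segment (1−x)·R_p = 1.347 kΩ.
R_L loads the lower segment: effective lower R = 4.064 kΩ.
Loaded-divider output: V_out = 13.0 × 0.7510 = 9.764 V.
(Unloaded: V_out = x·V_CC = 10.5 V.)

V_out ≈ 9.76 V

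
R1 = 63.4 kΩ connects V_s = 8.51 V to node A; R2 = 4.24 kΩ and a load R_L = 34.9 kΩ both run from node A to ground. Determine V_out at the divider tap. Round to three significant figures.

V_out ≈ 0.479 V

First combine the lower leg with the load: R2 ‖ R_L = 3.781 kΩ.
Voltage divider with the loaded lower leg: V_out = 8.51 × 3.781/(63.4 + 3.781) = 8.51 × 0.05628 = 0.4789 V.
(Unloaded it would be 0.533 V; the load pulls it down.)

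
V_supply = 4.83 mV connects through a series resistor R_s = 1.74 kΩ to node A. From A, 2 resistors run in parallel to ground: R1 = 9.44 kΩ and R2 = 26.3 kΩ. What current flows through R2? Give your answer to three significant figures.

I ≈ 0.147 µA

Combine the parallel branches: R_p = (1/9.44 + 1/26.3)⁻¹ = 6.947 kΩ.
V_A by voltage divider: V_A = 4.83 × 6.947/(1.74 + 6.947) = 3.863 mV.
Branch current I = V_A/R2 = 3.863/26.3 = 0.1469 µA.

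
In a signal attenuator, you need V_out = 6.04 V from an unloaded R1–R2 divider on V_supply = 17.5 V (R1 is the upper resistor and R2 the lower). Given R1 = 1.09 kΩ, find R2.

R2 ≈ 0.574 kΩ

Required fraction k = V_out/V_supply = 0.3451.
So R2 = R1 · V_out/(V_supply − V_out) = 1.09 × 6.04/(17.5 − 6.04) = 1.09 × 0.5271 = 0.5745 kΩ.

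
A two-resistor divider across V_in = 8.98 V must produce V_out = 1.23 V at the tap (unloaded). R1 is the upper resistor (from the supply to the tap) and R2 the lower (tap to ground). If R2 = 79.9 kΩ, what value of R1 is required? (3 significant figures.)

Required fraction k = V_out/V_in = 0.1370.
So R1 = R2 · (V_in/V_out − 1) = 79.9 × (8.98/1.23 − 1) = 79.9 × 6.301 = 503.4 kΩ.

R1 ≈ 503 kΩ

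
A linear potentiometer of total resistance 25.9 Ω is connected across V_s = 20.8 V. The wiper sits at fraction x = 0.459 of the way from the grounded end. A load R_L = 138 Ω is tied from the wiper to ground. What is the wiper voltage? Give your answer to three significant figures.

V_out ≈ 9.12 V

The pot divides into 14.01 Ω above the wiper and 11.89 Ω below.
Lower segment in parallel with the load: 11.89 ‖ 138 = 10.95 Ω.
V_out = 20.8 × 10.95/(14.01 + 10.95) = 9.122 V.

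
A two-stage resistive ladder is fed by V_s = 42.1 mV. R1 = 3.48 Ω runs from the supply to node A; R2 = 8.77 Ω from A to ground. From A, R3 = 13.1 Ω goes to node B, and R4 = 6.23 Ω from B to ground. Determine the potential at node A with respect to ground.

V_A ≈ 26.7 mV

Looking into the second stage from A: R3 + R4 = 19.33 Ω appears in parallel with R2.
Effective lower resistance at A: R2 ‖ 19.33 = 6.033 Ω.
First divider: V_A = V_s · 6.033/(3.48 + 6.033) = 26.70 mV.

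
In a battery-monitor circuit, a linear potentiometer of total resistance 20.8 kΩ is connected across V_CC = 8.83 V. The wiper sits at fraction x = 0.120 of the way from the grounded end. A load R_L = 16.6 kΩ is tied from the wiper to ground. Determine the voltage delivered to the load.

The pot divides into 18.30 kΩ above the wiper and 2.496 kΩ below.
R_L loads the lower segment: effective lower R = 2.170 kΩ.
Then V_out = V_CC · 2.170/(18.30 + 2.170) = 0.9358 V.

V_out ≈ 0.936 V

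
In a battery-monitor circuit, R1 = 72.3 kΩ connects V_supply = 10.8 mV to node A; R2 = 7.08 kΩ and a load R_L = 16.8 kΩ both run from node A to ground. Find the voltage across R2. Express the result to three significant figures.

The load sits in parallel with R2, giving an effective lower resistance R2' = R2·R_L/(R2+R_L) = 4.981 kΩ.
Then V_out = V_supply · R2'/(R1 + R2') = 10.8 × 4.981/77.28 = 0.6961 mV.
(Unloaded it would be 0.963 mV; the load pulls it down.)

V_out ≈ 0.696 mV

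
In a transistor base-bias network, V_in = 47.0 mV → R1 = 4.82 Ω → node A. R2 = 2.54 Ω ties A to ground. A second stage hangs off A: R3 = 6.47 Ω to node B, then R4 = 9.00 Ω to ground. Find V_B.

V_B ≈ 8.52 mV

Node A sees R2 in parallel with the series input of stage 2, R3 + R4 = 15.47 Ω.
R2 ‖ (R3+R4) = 2.182 Ω.
V_A = 47.0 × 2.182/(4.82 + 2.182) = 14.65 mV.
V_B = V_A × 0.5818 = 8.520 mV.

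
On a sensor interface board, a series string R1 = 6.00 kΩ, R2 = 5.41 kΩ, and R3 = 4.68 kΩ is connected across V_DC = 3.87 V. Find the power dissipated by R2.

P ≈ 0.313 mW

ΣR = 16.09 kΩ → I = 3.87/16.09 = 0.2405 mA.
P(R2) = I²·R2 = (0.2405)² × 5.41 = 0.3130 mW.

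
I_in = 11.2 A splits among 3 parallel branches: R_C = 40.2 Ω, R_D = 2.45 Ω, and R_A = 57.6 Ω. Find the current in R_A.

Total conductance ΣG = 1/40.2 + 1/2.45 + 1/57.6 = 0.4504 (units of 1/Ω).
By the current-divider rule, I = I_in · G_k/ΣG = 11.2 × 0.03855 = 0.4317 A.

I ≈ 0.432 A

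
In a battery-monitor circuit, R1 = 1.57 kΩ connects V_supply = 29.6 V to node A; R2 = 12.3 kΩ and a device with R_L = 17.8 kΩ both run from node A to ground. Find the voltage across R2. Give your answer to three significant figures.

V_out ≈ 24.3 V

R2 ‖ R_L = (12.3 × 17.8)/(12.3 + 17.8) = 7.274 kΩ.
Now apply the divider: V_out = 29.6 × 0.8225 = 24.35 V.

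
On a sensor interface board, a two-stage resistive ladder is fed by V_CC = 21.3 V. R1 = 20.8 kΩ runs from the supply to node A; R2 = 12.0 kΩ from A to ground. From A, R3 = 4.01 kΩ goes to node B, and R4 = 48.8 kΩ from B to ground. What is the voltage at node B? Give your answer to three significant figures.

V_B ≈ 6.29 V

Looking into the second stage from A: R3 + R4 = 52.81 kΩ appears in parallel with R2.
Effective lower resistance at A: R2 ‖ 52.81 = 9.778 kΩ.
So V_A = 21.3 × 0.3198 = 6.811 V.
Stage 2 is unloaded, so V_B = V_A · R4/(R3+R4) = 6.811 × 48.8/52.81 = 6.294 V.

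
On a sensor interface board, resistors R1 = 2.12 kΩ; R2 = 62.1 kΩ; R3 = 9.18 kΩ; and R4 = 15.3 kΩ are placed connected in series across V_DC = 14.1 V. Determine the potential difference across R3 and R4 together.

Series total: ΣR = 2.12 + 62.1 + 9.18 + 15.3 = 88.70 kΩ.
R_{R3..R4} = 9.18 + 15.3 = 24.48 kΩ.
By the voltage-divider rule, V = 14.1 × 24.48/88.70 = 3.891 V.

V ≈ 3.89 V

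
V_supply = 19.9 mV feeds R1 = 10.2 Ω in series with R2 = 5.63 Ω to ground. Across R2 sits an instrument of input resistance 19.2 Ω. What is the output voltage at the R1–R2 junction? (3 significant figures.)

V_out ≈ 5.95 mV

First combine the lower leg with the load: R2 ‖ R_L = 4.353 Ω.
Then V_out = V_supply · R2'/(R1 + R2') = 19.9 × 4.353/14.55 = 5.953 mV.
(Unloaded it would be 7.08 mV; the load pulls it down.)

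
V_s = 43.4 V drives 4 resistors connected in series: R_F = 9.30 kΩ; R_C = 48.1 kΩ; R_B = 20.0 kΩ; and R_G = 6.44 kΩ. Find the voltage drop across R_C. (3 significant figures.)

Series total: ΣR = 9.30 + 48.1 + 20.0 + 6.44 = 83.84 kΩ.
V = V_s · R/ΣR = 43.4 × 0.5737 = 24.90 V.

V ≈ 24.9 V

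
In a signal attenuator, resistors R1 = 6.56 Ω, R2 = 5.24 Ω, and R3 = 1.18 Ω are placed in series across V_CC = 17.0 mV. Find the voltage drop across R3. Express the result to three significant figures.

V ≈ 1.55 mV

Total series resistance ΣR = 6.56 + 5.24 + 1.18 = 12.98 Ω.
V = V_CC · R/ΣR = 17.0 × 0.09091 = 1.545 mV.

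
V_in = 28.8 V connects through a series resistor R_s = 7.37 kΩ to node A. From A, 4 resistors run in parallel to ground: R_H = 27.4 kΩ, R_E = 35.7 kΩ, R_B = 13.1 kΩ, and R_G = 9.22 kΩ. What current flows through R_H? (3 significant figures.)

Combine the parallel branches: R_p = (1/27.4 + 1/35.7 + 1/13.1 + 1/9.22)⁻¹ = 4.011 kΩ.
V_A by voltage divider: V_A = 28.8 × 4.011/(7.37 + 4.011) = 10.15 V.
Branch current I = V_A/R_H = 10.15/27.4 = 0.3704 mA.

I ≈ 0.370 mA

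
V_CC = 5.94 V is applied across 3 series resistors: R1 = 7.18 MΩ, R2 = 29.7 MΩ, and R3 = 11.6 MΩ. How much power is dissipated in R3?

P ≈ 0.174 µW

The common current is I = 5.94/48.48 = 0.1225 µA.
P(R3) = I²·R3 = (0.1225)² × 11.6 = 0.1741 µW.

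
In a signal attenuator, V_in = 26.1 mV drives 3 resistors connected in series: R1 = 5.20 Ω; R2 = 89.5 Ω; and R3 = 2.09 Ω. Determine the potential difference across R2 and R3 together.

Total series resistance ΣR = 5.20 + 89.5 + 2.09 = 96.79 Ω.
R_{R2..R3} = 89.5 + 2.09 = 91.59 Ω.
Voltage divider: V = V_in · (91.59 / 96.79) = 26.1 × 0.9463 = 24.70 mV.

V ≈ 24.7 mV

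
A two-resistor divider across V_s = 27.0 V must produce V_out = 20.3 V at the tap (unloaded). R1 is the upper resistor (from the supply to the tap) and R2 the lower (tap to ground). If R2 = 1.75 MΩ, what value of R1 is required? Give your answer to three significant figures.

Required fraction k = V_out/V_s = 0.7519.
R1 = R2·(1/k − 1) = 1.75 × 0.3300 = 0.5776 MΩ.

R1 ≈ 0.578 MΩ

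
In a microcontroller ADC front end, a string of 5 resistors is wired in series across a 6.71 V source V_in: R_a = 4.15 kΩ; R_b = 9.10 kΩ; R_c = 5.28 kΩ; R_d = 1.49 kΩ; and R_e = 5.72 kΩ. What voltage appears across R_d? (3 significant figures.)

V ≈ 0.388 V

ΣR = 4.15 + 9.10 + 5.28 + 1.49 + 5.72 = 25.74 kΩ.
Voltage divider: V = V_in · (1.490 / 25.74) = 6.71 × 0.05789 = 0.3884 V.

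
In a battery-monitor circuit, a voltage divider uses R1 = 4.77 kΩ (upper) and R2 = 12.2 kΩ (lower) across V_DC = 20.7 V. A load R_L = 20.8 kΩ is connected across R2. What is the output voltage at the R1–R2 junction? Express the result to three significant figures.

First combine the lower leg with the load: R2 ‖ R_L = 7.690 kΩ.
Now apply the divider: V_out = 20.7 × 0.6172 = 12.78 V.
(Unloaded it would be 14.9 V; the load pulls it down.)

V_out ≈ 12.8 V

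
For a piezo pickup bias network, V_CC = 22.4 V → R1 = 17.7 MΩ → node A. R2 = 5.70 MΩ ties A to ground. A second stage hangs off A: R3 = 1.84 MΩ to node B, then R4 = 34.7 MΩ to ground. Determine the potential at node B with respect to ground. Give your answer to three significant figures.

V_B ≈ 4.63 V

Node A sees R2 in parallel with the series input of stage 2, R3 + R4 = 36.54 MΩ.
R2 ‖ (R3+R4) = 4.931 MΩ.
First divider: V_A = V_CC · 4.931/(17.7 + 4.931) = 4.881 V.
Stage 2 is unloaded, so V_B = V_A · R4/(R3+R4) = 4.881 × 34.7/36.54 = 4.635 V.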